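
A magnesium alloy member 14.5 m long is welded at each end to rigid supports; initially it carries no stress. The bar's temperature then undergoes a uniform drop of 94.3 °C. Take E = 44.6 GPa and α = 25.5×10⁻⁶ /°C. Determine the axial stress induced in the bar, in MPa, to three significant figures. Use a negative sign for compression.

107 MPa

Free thermal expansion αLΔT = 25.5e-6 · 14500 · -94.3 = -34.87 mm.
The walls impose strain ε = −(-34.87)/14500 = 2.4046e-03; σ = Eε = 44600 · 2.4046e-03 = 107.2 MPa.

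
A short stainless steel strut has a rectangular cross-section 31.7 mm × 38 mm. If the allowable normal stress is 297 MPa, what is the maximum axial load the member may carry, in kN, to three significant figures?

A = 1205 mm².
P_max = σ_allow · A = 297 · 1205 = 357800 N = 357.8 kN.

358 kN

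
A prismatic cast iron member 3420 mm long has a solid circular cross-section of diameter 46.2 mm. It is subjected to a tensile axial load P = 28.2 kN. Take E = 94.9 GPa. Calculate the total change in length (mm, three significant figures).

0.606 mm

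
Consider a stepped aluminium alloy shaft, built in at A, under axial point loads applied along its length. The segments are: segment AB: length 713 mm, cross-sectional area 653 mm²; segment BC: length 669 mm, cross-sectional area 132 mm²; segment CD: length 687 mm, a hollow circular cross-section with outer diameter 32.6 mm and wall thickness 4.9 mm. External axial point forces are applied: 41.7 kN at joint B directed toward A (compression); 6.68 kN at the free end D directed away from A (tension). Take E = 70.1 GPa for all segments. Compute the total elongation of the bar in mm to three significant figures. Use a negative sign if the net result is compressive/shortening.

Internal axial forces (sectioning from the free end, tension +): N_CD = 6.68 kN, N_BC = 6.68 kN, N_AB = -35.02 kN.
A_CD = 426.4 mm².
δ_AB = -35020·713/(653·70100) = -0.5455 mm
δ_BC = 6680·669/(132·70100) = 0.483 mm
δ_CD = 6680·687/(426.4·70100) = 0.1535 mm
δ = Σδ_i = 0.09101 mm.

0.0910 mm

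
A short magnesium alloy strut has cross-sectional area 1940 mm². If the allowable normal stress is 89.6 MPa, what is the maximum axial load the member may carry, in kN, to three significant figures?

P_max = σ_allow · A = 89.6 · 1940 = 173800 N = 173.8 kN.

174 kN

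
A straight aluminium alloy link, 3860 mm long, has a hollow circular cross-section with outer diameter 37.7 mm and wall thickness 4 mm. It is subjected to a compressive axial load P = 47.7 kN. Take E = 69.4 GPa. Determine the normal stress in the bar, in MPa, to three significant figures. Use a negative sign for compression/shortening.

A = 423.5 mm².
σ = N/A = -47700/423.5 = -112.6 MPa.

-113 MPa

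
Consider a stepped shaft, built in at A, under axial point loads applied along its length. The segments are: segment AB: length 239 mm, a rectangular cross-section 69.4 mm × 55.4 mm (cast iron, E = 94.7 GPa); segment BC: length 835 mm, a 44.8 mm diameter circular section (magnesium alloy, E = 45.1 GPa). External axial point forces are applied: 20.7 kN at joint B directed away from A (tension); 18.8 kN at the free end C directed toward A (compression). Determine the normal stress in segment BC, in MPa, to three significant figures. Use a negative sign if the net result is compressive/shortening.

-11.9 MPa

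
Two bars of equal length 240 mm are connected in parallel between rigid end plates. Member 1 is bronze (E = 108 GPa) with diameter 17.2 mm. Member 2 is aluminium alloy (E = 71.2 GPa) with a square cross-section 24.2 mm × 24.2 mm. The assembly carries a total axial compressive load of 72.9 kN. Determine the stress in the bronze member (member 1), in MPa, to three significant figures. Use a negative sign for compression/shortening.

A_1 = 232.4 mm².
A_2 = 585.6 mm².
Equal strain + equilibrium ⇒ each member carries load in proportion to AE: A₁E₁ = 25090000 N, A₂E₂ = 41700000 N, ΣAE = 66790000 N.
σ₁ = P·E₁/ΣAE = -72900·108000/66790000 = -117.9 MPa.

-118 MPa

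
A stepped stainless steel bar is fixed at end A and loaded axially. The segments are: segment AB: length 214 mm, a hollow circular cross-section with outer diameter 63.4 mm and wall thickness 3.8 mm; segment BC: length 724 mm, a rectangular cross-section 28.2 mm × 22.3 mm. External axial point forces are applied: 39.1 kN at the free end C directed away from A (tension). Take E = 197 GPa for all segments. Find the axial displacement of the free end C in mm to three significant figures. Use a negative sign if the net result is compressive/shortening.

0.288 mm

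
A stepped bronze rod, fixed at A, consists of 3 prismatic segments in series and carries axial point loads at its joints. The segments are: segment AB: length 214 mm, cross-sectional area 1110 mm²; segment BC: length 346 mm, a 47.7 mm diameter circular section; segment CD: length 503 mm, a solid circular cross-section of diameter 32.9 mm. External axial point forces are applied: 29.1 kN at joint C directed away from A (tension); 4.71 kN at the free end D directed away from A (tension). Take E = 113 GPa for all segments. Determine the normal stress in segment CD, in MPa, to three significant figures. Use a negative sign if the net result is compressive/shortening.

Internal axial forces (sectioning from the free end, tension +): N_CD = 4.71 kN, N_BC = 33.81 kN, N_AB = 33.81 kN.
A_CD = 850.1 mm².
σ_CD = N_CD/A_CD = 4710/850.1 = 5.54 MPa.

5.54 MPa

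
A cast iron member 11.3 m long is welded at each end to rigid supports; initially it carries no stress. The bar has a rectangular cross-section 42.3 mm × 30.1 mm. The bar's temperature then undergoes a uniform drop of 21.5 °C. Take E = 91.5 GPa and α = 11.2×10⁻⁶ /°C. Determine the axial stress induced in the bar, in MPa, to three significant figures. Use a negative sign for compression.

Free thermal expansion αLΔT = 11.2e-6 · 11300 · -21.5 = -2.721 mm.
The walls impose strain ε = −(-2.721)/11300 = 2.4080e-04; σ = Eε = 91500 · 2.4080e-04 = 22.03 MPa.

22.0 MPa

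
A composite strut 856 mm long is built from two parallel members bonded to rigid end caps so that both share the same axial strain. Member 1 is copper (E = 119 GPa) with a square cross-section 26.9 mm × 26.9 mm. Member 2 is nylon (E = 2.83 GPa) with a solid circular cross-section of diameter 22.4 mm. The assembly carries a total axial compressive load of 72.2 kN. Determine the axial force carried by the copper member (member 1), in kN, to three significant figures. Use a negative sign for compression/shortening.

A_1 = 723.6 mm².
A_2 = 394.1 mm².
Equal strain + equilibrium ⇒ each member carries load in proportion to AE: A₁E₁ = 86110000 N, A₂E₂ = 1115000 N, ΣAE = 87220000 N.
F₁ = P·A₁E₁/ΣAE = -72200·86110000/87220000 = -71280 N.

-71.3 kN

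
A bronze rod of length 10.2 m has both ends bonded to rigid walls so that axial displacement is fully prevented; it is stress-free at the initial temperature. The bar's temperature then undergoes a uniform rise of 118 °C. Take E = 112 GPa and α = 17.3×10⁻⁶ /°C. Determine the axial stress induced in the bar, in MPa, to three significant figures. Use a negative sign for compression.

Free thermal expansion αLΔT = 17.3e-6 · 10200 · 118 = 20.82 mm.
The walls impose strain ε = −(20.82)/10200 = -2.0414e-03; σ = Eε = 112000 · -2.0414e-03 = -228.6 MPa.

-229 MPa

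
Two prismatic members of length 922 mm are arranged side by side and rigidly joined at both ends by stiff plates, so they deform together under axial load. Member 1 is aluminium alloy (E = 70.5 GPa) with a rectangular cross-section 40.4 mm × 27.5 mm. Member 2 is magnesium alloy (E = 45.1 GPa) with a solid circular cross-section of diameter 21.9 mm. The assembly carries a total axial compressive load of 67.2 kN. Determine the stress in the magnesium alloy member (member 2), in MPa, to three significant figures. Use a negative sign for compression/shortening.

-31.8 MPa

A_1 = 1111 mm².
A_2 = 376.7 mm².
Equal strain + equilibrium ⇒ each member carries load in proportion to AE: A₁E₁ = 78330000 N, A₂E₂ = 16990000 N, ΣAE = 95310000 N.
σ₂ = P·E₂/ΣAE = -67200·45100/95310000 = -31.8 MPa.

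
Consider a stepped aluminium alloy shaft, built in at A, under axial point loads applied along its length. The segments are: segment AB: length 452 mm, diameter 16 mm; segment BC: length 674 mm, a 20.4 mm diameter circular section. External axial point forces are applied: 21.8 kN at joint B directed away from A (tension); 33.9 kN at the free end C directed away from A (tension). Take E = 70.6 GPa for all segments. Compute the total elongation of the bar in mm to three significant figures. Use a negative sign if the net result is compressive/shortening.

Internal axial forces (sectioning from the free end, tension +): N_BC = 33.9 kN, N_AB = 55.7 kN.
A_AB = 201.1 mm².
A_BC = 326.9 mm².
δ_AB = 55700·452/(201.1·70600) = 1.774 mm
δ_BC = 33900·674/(326.9·70600) = 0.9902 mm
δ = Σδ_i = 2.764 mm.

2.76 mm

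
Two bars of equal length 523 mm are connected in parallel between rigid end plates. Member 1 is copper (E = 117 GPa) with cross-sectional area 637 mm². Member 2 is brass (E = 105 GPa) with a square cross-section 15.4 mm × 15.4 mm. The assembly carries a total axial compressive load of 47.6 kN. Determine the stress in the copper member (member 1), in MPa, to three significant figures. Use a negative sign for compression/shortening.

-56.0 MPa

A_2 = 237.2 mm².
Equal strain + equilibrium ⇒ each member carries load in proportion to AE: A₁E₁ = 74530000 N, A₂E₂ = 24900000 N, ΣAE = 99430000 N.
σ₁ = P·E₁/ΣAE = -47600·117000/99430000 = -56.01 MPa.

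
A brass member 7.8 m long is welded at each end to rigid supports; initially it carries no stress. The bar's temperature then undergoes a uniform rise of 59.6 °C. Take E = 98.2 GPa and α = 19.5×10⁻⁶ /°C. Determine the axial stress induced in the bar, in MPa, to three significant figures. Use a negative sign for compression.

-114 MPa

Free thermal expansion αLΔT = 19.5e-6 · 7800 · 59.6 = 9.065 mm.
The walls impose strain ε = −(9.065)/7800 = -1.1622e-03; σ = Eε = 98200 · -1.1622e-03 = -114.1 MPa.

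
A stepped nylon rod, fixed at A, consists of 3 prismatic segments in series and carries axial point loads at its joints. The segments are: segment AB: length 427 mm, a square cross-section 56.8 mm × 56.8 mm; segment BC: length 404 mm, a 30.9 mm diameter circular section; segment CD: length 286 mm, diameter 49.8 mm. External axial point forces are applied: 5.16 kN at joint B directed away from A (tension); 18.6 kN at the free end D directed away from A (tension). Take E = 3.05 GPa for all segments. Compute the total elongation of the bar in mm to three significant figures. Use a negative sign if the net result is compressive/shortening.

Internal axial forces (sectioning from the free end, tension +): N_CD = 18.6 kN, N_BC = 18.6 kN, N_AB = 23.76 kN.
A_AB = 3226 mm².
A_BC = 749.9 mm².
A_CD = 1948 mm².
δ_AB = 23760·427/(3226·3050) = 1.031 mm
δ_BC = 18600·404/(749.9·3050) = 3.285 mm
δ_CD = 18600·286/(1948·3050) = 0.8954 mm
δ = Σδ_i = 5.212 mm.

5.21 mm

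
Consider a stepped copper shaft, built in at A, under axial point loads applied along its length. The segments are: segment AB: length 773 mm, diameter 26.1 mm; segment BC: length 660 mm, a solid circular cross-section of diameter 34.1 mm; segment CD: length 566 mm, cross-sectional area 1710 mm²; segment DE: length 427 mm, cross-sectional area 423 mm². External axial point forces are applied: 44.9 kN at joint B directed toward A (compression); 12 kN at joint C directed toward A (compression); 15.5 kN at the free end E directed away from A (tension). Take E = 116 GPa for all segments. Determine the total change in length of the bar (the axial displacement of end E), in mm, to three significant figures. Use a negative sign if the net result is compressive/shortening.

-0.315 mm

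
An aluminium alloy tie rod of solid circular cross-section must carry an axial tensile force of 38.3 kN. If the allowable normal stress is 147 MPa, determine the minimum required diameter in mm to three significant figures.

18.2 mm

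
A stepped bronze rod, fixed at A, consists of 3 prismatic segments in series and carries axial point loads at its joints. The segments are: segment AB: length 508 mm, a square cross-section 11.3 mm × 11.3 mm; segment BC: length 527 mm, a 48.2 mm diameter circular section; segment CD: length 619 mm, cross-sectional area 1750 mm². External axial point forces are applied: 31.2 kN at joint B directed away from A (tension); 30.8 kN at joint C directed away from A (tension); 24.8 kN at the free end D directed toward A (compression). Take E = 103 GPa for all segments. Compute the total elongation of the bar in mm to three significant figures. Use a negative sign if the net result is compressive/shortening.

1.37 mm

Internal axial forces (sectioning from the free end, tension +): N_CD = -24.8 kN, N_BC = 6 kN, N_AB = 37.2 kN.
A_AB = 127.7 mm².
A_BC = 1825 mm².
δ_AB = 37200·508/(127.7·103000) = 1.437 mm
δ_BC = 6000·527/(1825·103000) = 0.01682 mm
δ_CD = -24800·619/(1750·103000) = -0.08517 mm
δ = Σδ_i = 1.369 mm.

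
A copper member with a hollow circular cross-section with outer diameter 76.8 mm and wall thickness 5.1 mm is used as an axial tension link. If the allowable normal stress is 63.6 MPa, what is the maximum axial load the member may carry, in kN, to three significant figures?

A = 1149 mm².
P_max = σ_allow · A = 63.6 · 1149 = 73060 N = 73.06 kN.

73.1 kN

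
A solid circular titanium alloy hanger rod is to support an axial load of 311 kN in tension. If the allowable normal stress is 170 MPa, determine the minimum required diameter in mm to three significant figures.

48.3 mm

Required area A ≥ P/σ_allow = 311000/170 = 1829 mm².
For a solid circular section, d ≥ √(4A/π) = 48.26 mm.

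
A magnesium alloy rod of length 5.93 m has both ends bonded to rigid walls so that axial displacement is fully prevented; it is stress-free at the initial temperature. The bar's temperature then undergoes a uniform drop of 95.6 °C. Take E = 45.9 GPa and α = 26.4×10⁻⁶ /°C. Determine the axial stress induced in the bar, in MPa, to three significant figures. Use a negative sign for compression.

Free thermal expansion αLΔT = 26.4e-6 · 5930 · -95.6 = -14.97 mm.
The walls impose strain ε = −(-14.97)/5930 = 2.5238e-03; σ = Eε = 45900 · 2.5238e-03 = 115.8 MPa.

116 MPa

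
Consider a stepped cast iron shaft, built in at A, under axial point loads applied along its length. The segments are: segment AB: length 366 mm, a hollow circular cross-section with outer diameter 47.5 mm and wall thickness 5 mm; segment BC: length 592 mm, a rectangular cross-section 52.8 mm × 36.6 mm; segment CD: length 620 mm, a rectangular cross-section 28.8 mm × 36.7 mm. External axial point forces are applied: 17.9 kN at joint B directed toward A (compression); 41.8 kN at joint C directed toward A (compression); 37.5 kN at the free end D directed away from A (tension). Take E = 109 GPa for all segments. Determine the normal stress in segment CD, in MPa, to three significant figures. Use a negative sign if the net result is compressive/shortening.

Internal axial forces (sectioning from the free end, tension +): N_CD = 37.5 kN, N_BC = -4.3 kN, N_AB = -22.2 kN.
A_CD = 1057 mm².
σ_CD = N_CD/A_CD = 37500/1057 = 35.48 MPa.

35.5 MPa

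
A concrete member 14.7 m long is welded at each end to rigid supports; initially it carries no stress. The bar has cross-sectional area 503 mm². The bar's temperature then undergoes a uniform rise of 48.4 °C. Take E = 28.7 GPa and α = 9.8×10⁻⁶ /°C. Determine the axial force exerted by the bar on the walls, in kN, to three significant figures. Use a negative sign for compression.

Free thermal expansion αLΔT = 9.8e-6 · 14700 · 48.4 = 6.973 mm.
The walls impose strain ε = −(6.973)/14700 = -4.7432e-04; σ = Eε = 28700 · -4.7432e-04 = -13.61 MPa.
Wall reaction R = σ·A = -13.61·503 = -6847 N = -6.847 kN.

-6.85 kN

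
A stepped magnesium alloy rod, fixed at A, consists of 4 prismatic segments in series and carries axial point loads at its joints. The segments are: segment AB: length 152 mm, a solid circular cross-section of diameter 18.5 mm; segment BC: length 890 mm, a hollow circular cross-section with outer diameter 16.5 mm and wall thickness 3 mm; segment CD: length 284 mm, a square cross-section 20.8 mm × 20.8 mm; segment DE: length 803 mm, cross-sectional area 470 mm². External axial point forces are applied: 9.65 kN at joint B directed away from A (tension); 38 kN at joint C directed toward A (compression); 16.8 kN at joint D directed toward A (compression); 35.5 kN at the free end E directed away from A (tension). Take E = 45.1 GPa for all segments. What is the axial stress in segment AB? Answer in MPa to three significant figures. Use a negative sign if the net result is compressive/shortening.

-35.9 MPa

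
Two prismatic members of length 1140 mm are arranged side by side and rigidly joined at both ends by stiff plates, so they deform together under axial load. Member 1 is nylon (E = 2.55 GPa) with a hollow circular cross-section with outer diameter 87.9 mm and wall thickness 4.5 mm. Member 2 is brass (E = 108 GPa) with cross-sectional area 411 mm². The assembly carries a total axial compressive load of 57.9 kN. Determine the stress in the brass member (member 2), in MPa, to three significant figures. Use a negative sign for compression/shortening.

-132 MPa

A_1 = 1179 mm².
Equal strain + equilibrium ⇒ each member carries load in proportion to AE: A₁E₁ = 3007000 N, A₂E₂ = 44390000 N, ΣAE = 47390000 N.
σ₂ = P·E₂/ΣAE = -57900·108000/47390000 = -131.9 MPa.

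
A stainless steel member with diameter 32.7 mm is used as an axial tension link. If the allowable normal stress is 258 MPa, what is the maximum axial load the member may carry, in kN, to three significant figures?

217 kN

A = 839.8 mm².
P_max = σ_allow · A = 258 · 839.8 = 216700 N = 216.7 kN.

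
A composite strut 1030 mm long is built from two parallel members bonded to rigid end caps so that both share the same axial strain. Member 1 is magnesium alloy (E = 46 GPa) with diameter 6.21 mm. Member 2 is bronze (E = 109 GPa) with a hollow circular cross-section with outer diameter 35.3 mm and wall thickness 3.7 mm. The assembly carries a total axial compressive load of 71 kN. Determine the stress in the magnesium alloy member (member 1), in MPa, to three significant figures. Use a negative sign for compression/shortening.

-78.8 MPa

A_1 = 30.29 mm².
A_2 = 367.3 mm².
Equal strain + equilibrium ⇒ each member carries load in proportion to AE: A₁E₁ = 1393000 N, A₂E₂ = 40040000 N, ΣAE = 41430000 N.
σ₁ = P·E₁/ΣAE = -71000·46000/41430000 = -78.83 MPa.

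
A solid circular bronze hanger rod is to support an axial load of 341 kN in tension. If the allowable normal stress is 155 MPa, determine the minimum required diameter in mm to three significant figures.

52.9 mm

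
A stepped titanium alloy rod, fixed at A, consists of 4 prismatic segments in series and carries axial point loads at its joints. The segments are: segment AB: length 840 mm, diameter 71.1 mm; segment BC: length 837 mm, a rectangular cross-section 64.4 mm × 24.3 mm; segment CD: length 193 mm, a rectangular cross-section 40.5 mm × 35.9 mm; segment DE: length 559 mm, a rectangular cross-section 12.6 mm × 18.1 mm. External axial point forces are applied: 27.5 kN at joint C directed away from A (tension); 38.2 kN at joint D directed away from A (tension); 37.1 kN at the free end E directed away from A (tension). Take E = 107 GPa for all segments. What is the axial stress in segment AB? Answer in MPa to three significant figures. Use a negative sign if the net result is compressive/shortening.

25.9 MPa

Internal axial forces (sectioning from the free end, tension +): N_DE = 37.1 kN, N_CD = 75.3 kN, N_BC = 102.8 kN, N_AB = 102.8 kN.
A_AB = 3970 mm².
σ_AB = N_AB/A_AB = 102800/3970 = 25.89 MPa.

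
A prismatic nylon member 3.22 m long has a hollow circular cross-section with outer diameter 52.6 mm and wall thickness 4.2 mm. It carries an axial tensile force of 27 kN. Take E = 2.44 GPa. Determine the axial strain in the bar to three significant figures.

A = 638.6 mm².
σ = N/A = 42.28 MPa; ε = σ/E = 42.28/2440 = 1.733e-02.

0.0173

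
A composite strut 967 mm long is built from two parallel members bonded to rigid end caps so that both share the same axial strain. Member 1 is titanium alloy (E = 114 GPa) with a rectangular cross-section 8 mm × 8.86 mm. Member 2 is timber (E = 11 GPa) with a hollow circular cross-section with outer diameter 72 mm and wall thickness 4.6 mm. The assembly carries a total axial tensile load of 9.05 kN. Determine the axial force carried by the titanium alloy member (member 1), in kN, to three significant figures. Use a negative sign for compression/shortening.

3.89 kN

A_1 = 70.88 mm².
A_2 = 974 mm².
Equal strain + equilibrium ⇒ each member carries load in proportion to AE: A₁E₁ = 8080000 N, A₂E₂ = 10710000 N, ΣAE = 18790000 N.
F₁ = P·A₁E₁/ΣAE = 9050·8080000/18790000 = 3891 N.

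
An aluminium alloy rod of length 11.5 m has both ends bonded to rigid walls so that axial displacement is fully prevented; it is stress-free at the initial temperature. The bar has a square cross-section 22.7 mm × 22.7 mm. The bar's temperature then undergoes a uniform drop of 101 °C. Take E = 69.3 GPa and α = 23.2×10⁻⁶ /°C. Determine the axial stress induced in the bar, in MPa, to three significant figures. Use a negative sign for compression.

Free thermal expansion αLΔT = 23.2e-6 · 11500 · -101 = -26.95 mm.
The walls impose strain ε = −(-26.95)/11500 = 2.3432e-03; σ = Eε = 69300 · 2.3432e-03 = 162.4 MPa.

162 MPa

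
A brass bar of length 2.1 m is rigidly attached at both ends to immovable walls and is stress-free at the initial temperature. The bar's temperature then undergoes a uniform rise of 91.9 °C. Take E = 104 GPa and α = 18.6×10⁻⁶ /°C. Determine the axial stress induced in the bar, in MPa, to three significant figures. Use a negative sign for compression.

-178 MPa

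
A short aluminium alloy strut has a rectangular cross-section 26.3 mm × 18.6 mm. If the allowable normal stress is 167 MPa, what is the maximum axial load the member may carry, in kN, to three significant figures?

A = 489.2 mm².
P_max = σ_allow · A = 167 · 489.2 = 81690 N = 81.69 kN.

81.7 kN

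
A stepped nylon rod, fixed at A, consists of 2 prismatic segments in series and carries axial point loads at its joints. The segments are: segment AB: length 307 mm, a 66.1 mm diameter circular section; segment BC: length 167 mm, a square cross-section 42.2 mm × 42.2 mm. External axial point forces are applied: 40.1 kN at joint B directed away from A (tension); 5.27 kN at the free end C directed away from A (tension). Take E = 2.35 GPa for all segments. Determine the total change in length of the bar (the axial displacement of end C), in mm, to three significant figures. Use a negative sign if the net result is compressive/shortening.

1.94 mm

Internal axial forces (sectioning from the free end, tension +): N_BC = 5.27 kN, N_AB = 45.37 kN.
A_AB = 3432 mm².
A_BC = 1781 mm².
δ_AB = 45370·307/(3432·2350) = 1.727 mm
δ_BC = 5270·167/(1781·2350) = 0.2103 mm
δ = Σδ_i = 1.938 mm.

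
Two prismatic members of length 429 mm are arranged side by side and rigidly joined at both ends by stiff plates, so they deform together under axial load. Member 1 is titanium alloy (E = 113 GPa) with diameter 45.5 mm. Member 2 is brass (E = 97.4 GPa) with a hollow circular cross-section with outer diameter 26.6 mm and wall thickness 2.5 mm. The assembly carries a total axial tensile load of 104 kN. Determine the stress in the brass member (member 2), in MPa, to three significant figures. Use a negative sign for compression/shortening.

A_1 = 1626 mm².
A_2 = 189.3 mm².
Equal strain + equilibrium ⇒ each member carries load in proportion to AE: A₁E₁ = 183700000 N, A₂E₂ = 18440000 N, ΣAE = 202200000 N.
σ₂ = P·E₂/ΣAE = 104000·97400/202200000 = 50.1 MPa.

50.1 MPa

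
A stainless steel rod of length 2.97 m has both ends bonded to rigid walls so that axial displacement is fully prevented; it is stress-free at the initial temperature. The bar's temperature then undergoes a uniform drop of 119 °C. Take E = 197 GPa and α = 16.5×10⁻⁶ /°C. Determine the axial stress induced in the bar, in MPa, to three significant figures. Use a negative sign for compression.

387 MPa

Free thermal expansion αLΔT = 16.5e-6 · 2970 · -119 = -5.832 mm.
The walls impose strain ε = −(-5.832)/2970 = 1.9635e-03; σ = Eε = 197000 · 1.9635e-03 = 386.8 MPa.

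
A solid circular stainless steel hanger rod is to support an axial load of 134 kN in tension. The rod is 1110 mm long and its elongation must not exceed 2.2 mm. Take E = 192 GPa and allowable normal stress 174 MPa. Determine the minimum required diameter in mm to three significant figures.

Required area A ≥ P/σ_allow = 134000/174 = 770.1 mm².
For a solid circular section, d ≥ √(4A/π) = 31.31 mm.
Elongation limit: A ≥ PL/(Eδ_allow) = 134000·1110/(192000·2.2) = 352.1 mm² ⇒ d ≥ 21.17 mm.
The stress limit governs.

31.3 mm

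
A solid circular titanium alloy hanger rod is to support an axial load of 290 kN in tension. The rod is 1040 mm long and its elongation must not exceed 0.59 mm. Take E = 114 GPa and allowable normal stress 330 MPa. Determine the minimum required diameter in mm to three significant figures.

75.6 mm

Required area A ≥ P/σ_allow = 290000/330 = 878.8 mm².
For a solid circular section, d ≥ √(4A/π) = 33.45 mm.
Elongation limit: A ≥ PL/(Eδ_allow) = 290000·1040/(114000·0.59) = 4484 mm² ⇒ d ≥ 75.56 mm.
The elongation limit governs.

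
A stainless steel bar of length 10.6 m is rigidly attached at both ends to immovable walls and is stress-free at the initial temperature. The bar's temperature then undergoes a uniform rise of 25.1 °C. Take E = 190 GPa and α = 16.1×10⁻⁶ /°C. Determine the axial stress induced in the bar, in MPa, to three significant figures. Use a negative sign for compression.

-76.8 MPa

Free thermal expansion αLΔT = 16.1e-6 · 10600 · 25.1 = 4.284 mm.
The walls impose strain ε = −(4.284)/10600 = -4.0411e-04; σ = Eε = 190000 · -4.0411e-04 = -76.78 MPa.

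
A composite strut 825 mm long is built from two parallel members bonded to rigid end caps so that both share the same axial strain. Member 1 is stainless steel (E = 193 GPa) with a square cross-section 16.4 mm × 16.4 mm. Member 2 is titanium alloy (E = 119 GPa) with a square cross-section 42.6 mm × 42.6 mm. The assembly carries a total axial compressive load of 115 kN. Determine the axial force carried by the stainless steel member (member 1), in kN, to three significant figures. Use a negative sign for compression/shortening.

-22.3 kN

A_1 = 269 mm².
A_2 = 1815 mm².
Equal strain + equilibrium ⇒ each member carries load in proportion to AE: A₁E₁ = 51910000 N, A₂E₂ = 216000000 N, ΣAE = 267900000 N.
F₁ = P·A₁E₁/ΣAE = -115000·51910000/267900000 = -22290 N.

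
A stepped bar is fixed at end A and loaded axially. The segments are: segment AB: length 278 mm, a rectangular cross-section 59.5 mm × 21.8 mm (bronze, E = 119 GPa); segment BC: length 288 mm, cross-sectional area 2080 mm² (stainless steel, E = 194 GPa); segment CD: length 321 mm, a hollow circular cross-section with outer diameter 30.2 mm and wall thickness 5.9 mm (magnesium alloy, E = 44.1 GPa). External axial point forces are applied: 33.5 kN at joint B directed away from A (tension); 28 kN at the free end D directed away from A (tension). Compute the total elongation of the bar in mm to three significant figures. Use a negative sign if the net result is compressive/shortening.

Internal axial forces (sectioning from the free end, tension +): N_CD = 28 kN, N_BC = 28 kN, N_AB = 61.5 kN.
A_AB = 1297 mm².
A_CD = 450.4 mm².
δ_AB = 61500·278/(1297·119000) = 0.1108 mm
δ_BC = 28000·288/(2080·194000) = 0.01998 mm
δ_CD = 28000·321/(450.4·44100) = 0.4525 mm
δ = Σδ_i = 0.5832 mm.

0.583 mm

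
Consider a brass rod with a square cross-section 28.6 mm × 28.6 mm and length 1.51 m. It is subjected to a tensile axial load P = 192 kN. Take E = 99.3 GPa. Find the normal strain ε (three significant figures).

0.00236

A = 818 mm².
σ = N/A = 234.7 MPa; ε = σ/E = 234.7/99300 = 2.364e-03.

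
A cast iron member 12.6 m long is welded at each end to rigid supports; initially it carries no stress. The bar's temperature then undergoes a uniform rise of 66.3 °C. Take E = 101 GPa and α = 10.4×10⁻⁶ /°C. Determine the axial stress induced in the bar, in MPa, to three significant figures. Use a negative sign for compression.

-69.6 MPa

Free thermal expansion αLΔT = 10.4e-6 · 12600 · 66.3 = 8.688 mm.
The walls impose strain ε = −(8.688)/12600 = -6.8952e-04; σ = Eε = 101000 · -6.8952e-04 = -69.64 MPa.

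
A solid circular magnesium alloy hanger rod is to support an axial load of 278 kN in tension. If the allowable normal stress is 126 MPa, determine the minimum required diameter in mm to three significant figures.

53.0 mm

Required area A ≥ P/σ_allow = 278000/126 = 2206 mm².
For a solid circular section, d ≥ √(4A/π) = 53 mm.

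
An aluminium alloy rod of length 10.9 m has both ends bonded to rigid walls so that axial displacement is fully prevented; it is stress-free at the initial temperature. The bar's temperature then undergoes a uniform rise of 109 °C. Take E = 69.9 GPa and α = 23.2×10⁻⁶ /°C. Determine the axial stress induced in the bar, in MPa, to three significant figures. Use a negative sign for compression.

-177 MPa

Free thermal expansion αLΔT = 23.2e-6 · 10900 · 109 = 27.56 mm.
The walls impose strain ε = −(27.56)/10900 = -2.5288e-03; σ = Eε = 69900 · -2.5288e-03 = -176.8 MPa.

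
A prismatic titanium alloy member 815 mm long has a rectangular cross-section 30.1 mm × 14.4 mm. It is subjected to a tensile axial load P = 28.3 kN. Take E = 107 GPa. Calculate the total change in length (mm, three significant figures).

0.497 mm

A = 433.4 mm².
δ_mech = NL/(AE) = 28300·815/(433.4·107000) = 0.4973 mm.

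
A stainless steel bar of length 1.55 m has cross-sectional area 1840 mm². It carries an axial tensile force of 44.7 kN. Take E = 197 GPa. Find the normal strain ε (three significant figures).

σ = N/A = 24.29 MPa; ε = σ/E = 24.29/197000 = 1.233e-04.

1.23e-04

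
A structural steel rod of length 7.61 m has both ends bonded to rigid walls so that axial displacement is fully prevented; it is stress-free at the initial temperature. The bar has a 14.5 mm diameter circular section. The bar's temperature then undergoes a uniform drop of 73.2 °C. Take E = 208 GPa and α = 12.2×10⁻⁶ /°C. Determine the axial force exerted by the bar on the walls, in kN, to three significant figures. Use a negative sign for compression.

Free thermal expansion αLΔT = 12.2e-6 · 7610 · -73.2 = -6.796 mm.
The walls impose strain ε = −(-6.796)/7610 = 8.9304e-04; σ = Eε = 208000 · 8.9304e-04 = 185.8 MPa.
Wall reaction R = σ·A = 185.8·165.1 = 30670 N = 30.67 kN.

30.7 kN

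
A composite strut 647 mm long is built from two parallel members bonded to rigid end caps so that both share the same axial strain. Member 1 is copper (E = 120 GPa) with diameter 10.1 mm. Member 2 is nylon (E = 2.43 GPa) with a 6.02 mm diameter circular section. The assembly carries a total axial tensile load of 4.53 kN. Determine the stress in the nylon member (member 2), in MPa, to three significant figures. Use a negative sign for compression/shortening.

A_1 = 80.12 mm².
A_2 = 28.46 mm².
Equal strain + equilibrium ⇒ each member carries load in proportion to AE: A₁E₁ = 9614000 N, A₂E₂ = 69170 N, ΣAE = 9683000 N.
σ₂ = P·E₂/ΣAE = 4530·2430/9683000 = 1.137 MPa.

1.14 MPa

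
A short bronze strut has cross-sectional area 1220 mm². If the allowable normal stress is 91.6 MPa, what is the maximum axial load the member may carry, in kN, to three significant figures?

112 kN

P_max = σ_allow · A = 91.6 · 1220 = 111800 N = 111.8 kN.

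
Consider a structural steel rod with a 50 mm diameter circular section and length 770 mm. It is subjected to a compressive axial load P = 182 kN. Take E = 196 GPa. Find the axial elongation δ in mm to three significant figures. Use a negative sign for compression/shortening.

-0.364 mm

A = 1963 mm².
δ_mech = NL/(AE) = -182000·770/(1963·196000) = -0.3641 mm.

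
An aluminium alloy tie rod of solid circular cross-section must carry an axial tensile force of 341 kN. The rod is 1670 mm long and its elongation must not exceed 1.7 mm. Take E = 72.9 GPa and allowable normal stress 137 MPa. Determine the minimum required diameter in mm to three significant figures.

76.5 mm

Required area A ≥ P/σ_allow = 341000/137 = 2489 mm².
For a solid circular section, d ≥ √(4A/π) = 56.3 mm.
Elongation limit: A ≥ PL/(Eδ_allow) = 341000·1670/(72900·1.7) = 4595 mm² ⇒ d ≥ 76.49 mm.
The elongation limit governs.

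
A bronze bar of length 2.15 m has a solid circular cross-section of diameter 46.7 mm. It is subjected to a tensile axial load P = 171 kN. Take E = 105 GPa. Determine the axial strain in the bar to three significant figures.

9.51e-04

A = 1713 mm².
σ = N/A = 99.83 MPa; ε = σ/E = 99.83/105000 = 9.508e-04.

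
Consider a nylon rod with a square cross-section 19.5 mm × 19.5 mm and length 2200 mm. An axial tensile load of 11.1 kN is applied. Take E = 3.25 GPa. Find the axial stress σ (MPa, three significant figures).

29.2 MPa

A = 380.2 mm².
σ = N/A = 11100/380.2 = 29.19 MPa.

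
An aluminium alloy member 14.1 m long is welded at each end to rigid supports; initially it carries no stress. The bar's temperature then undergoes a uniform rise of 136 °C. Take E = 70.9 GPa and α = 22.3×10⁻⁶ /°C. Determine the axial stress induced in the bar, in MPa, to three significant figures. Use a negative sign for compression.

-215 MPa

Free thermal expansion αLΔT = 22.3e-6 · 14100 · 136 = 42.76 mm.
The walls impose strain ε = −(42.76)/14100 = -3.0328e-03; σ = Eε = 70900 · -3.0328e-03 = -215 MPa.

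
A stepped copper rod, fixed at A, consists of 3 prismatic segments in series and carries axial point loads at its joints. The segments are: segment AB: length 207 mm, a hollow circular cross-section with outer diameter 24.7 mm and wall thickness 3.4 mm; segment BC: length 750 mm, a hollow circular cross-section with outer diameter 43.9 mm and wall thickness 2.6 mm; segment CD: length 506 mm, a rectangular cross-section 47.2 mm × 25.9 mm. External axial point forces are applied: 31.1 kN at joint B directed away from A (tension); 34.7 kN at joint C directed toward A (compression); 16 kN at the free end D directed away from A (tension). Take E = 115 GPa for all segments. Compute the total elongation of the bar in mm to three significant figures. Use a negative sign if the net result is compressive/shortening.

-0.206 mm

Internal axial forces (sectioning from the free end, tension +): N_CD = 16 kN, N_BC = -18.7 kN, N_AB = 12.4 kN.
A_AB = 227.5 mm².
A_BC = 337.3 mm².
A_CD = 1222 mm².
δ_AB = 12400·207/(227.5·115000) = 0.0981 mm
δ_BC = -18700·750/(337.3·115000) = -0.3615 mm
δ_CD = 16000·506/(1222·115000) = 0.05759 mm
δ = Σδ_i = -0.2058 mm.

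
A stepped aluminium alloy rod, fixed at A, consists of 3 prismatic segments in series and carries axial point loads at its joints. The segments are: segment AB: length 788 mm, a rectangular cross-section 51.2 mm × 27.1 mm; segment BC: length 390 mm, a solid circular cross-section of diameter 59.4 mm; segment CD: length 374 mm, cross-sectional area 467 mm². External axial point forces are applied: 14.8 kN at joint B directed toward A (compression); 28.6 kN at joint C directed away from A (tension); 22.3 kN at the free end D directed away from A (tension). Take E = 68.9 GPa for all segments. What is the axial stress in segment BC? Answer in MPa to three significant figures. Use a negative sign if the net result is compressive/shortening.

18.4 MPa

Internal axial forces (sectioning from the free end, tension +): N_CD = 22.3 kN, N_BC = 50.9 kN, N_AB = 36.1 kN.
A_BC = 2771 mm².
σ_BC = N_BC/A_BC = 50900/2771 = 18.37 MPa.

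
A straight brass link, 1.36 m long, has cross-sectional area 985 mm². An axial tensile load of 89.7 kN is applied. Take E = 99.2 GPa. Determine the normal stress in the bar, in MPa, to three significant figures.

σ = N/A = 89700/985 = 91.07 MPa.

91.1 MPa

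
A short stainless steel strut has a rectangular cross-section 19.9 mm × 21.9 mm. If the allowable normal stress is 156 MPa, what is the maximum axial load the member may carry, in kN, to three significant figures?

68.0 kN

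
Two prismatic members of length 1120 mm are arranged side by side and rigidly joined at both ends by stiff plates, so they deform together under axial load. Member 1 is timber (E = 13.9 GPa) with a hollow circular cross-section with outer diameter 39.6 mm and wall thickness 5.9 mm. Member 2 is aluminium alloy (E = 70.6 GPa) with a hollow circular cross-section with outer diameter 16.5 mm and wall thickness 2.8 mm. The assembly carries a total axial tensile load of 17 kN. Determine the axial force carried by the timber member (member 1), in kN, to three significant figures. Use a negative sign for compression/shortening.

A_1 = 624.6 mm².
A_2 = 120.5 mm².
Equal strain + equilibrium ⇒ each member carries load in proportion to AE: A₁E₁ = 8683000 N, A₂E₂ = 8508000 N, ΣAE = 17190000 N.
F₁ = P·A₁E₁/ΣAE = 17000·8683000/17190000 = 8586 N.

8.59 kN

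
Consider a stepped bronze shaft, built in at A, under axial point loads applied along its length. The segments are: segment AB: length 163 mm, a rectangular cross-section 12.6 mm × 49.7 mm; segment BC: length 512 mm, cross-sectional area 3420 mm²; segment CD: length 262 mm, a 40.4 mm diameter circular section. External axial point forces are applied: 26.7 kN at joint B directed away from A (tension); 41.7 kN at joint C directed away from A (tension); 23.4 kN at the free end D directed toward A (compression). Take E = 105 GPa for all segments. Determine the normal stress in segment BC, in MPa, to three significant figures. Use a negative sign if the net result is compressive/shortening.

5.35 MPa

Internal axial forces (sectioning from the free end, tension +): N_CD = -23.4 kN, N_BC = 18.3 kN, N_AB = 45 kN.
σ_BC = N_BC/A_BC = 18300/3420 = 5.351 MPa.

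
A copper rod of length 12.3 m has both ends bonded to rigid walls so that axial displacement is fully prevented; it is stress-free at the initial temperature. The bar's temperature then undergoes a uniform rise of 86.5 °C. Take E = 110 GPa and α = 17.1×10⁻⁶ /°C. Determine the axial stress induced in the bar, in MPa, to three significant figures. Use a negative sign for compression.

-163 MPa

Free thermal expansion αLΔT = 17.1e-6 · 12300 · 86.5 = 18.19 mm.
The walls impose strain ε = −(18.19)/12300 = -1.4792e-03; σ = Eε = 110000 · -1.4792e-03 = -162.7 MPa.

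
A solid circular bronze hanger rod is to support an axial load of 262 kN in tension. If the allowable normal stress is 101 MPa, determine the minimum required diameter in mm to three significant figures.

Required area A ≥ P/σ_allow = 262000/101 = 2594 mm².
For a solid circular section, d ≥ √(4A/π) = 57.47 mm.

57.5 mm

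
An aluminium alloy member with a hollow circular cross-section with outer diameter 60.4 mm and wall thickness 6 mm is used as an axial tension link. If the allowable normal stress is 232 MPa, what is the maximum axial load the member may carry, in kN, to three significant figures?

238 kN

A = 1025 mm².
P_max = σ_allow · A = 232 · 1025 = 237900 N = 237.9 kN.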